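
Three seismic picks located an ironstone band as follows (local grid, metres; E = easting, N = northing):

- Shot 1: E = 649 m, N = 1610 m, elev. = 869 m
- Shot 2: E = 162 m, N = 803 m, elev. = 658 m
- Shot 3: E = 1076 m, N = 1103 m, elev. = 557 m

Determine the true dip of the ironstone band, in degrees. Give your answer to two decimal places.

25.49°

Two edge vectors: Shot 1→Shot 2 = (-487, -807, -211), Shot 1→Shot 3 = (427, -507, -312).
Normal n = (Shot 1→Shot 2) × (Shot 1→Shot 3) = (144807, -242041, 591498).
So ∂z/∂E = −n_x/n_z = −0.24481 and ∂z/∂N = −n_y/n_z = 0.40920.
Gradient magnitude |∇z| = √(a² + b²) = √(0.05993 + 0.16744) = 0.47684.
True dip = arctan(0.47684) = 25.49°, dipping toward SSE (azimuth ≈ 149°).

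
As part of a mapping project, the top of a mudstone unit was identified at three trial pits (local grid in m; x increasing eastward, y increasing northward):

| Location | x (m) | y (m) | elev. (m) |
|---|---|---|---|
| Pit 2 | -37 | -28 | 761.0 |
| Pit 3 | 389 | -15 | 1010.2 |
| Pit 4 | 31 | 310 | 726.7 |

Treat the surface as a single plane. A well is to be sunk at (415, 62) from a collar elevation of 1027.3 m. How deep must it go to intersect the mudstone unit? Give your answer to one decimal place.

Let the plane be z = a·x + b·y + c.
Pit 3−Pit 2: 426a + 13b = 249.2;  Pit 4−Pit 2: 68a + 338b = −34.3.
Solving gives a = 0.59171, b = −0.22052.
Then c = 761 − a·-37 − b·-28 = 776.72.
At (415, 62): z_contact = 245.56 − 13.67 + 776.72 = 1008.60 m.
Depth below ground = 1027.3 − 1008.60 = 18.7 m.

18.7 m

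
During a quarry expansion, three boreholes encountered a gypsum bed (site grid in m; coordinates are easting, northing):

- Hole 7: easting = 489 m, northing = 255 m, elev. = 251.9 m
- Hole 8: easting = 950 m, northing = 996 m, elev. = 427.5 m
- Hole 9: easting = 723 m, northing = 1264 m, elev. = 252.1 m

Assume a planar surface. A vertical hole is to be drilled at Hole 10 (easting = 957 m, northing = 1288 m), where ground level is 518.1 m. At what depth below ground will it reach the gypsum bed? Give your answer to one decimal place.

127.4 m

Let the plane be z = a·easting + b·northing + c.
Hole 8−Hole 7: 461a + 741b = 175.6;  Hole 9−Hole 7: 234a + 1009b = 0.2.
Solving gives a = 0.606784, b = −0.140523.
Then c = 251.9 − a·489 − b·255 = −8.98.
At (957, 1288): z_contact = 580.69 − 180.99 − 8.98 = 390.71 m.
Depth below ground = 518.1 − 390.71 = 127.4 m.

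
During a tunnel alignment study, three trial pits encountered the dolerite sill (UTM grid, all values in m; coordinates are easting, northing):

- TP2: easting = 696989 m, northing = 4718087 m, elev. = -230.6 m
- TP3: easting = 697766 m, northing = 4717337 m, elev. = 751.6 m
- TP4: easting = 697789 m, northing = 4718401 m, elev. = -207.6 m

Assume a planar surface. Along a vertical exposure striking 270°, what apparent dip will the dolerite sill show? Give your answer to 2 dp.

Let the plane be z = a·easting + b·northing + c.
TP3−TP2: 777a − 750b = 982.2;  TP4−TP2: 800a + 314b = 23.
Solving gives a = 0.38586, b = −0.90984.
Unit vector along 270° is (sin 270°, cos 270°) = (-1.0000, -0.0000).
Slope in that direction = a·(-1.0000) + b·(-0.0000) = −0.38586.
Apparent dip = arctan|0.38586| = 21.10° (true dip is 44.7°, so apparent ≤ true as expected).

21.10°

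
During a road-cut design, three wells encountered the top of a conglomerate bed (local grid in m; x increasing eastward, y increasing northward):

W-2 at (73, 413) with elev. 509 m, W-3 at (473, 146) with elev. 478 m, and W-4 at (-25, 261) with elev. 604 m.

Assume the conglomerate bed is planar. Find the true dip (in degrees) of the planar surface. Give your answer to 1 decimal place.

Two edge vectors: W-2→W-3 = (400, -267, -31), W-2→W-4 = (-98, -152, 95).
Normal n = (W-2→W-3) × (W-2→W-4) = (-30077, -34962, -86966).
So ∂z/∂x = −n_x/n_z = −0.34585 and ∂z/∂y = −n_y/n_z = −0.40202.
Gradient magnitude |∇z| = √(a² + b²) = √(0.11961 + 0.16162) = 0.53031.
True dip = arctan(0.53031) = 27.9°, dipping toward NE (azimuth ≈ 041°).

27.9°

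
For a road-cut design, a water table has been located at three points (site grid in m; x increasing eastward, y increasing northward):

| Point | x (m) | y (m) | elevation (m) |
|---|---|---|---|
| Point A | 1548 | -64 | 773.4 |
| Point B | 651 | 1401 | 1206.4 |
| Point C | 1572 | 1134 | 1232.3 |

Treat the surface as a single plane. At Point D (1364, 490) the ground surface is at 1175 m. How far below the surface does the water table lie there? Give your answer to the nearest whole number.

216 m

Two edge vectors: Point A→Point B = (-897, 1465, 433), Point A→Point C = (24, 1198, 458.9).
Normal n = (Point A→Point B) × (Point A→Point C) = (153554.5, 422025.3, -1109766).
So ∂z/∂x = −n_x/n_z = 0.13837 and ∂z/∂y = −n_y/n_z = 0.38028.
Intercept c from Point A: 773.4 − 214.19 + 24.34 = 583.55.
At (1364, 490): z_contact = 188.7 + 186.3 + 583.55 = 958.6 m.
Depth below ground = 1175 − 958.6 = 216 m.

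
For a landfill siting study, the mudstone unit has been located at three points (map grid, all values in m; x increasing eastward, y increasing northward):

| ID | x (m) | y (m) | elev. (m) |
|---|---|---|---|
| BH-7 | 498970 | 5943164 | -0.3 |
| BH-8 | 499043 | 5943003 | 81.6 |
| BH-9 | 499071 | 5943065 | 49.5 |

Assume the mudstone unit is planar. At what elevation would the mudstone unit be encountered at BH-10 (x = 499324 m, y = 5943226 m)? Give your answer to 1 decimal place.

Let the plane be z = a·x + b·y + c.
BH-8−BH-7: 73a − 161b = 81.9;  BH-9−BH-7: 101a − 99b = 49.8.
Solving gives a = −0.009995572, b = −0.513227806.
Then c = -0.3 − a·498970 − b·5943164 = 3055184.21.
At (499324, 5943226): z = −4991.0 − 3050228.8 + 3055184.21 = -35.7 m.

-35.7 m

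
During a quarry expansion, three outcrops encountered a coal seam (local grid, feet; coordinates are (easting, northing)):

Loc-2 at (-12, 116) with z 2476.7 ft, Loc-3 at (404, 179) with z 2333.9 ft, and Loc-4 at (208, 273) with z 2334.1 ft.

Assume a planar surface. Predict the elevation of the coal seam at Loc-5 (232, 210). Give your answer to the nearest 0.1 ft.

2362.0 ft

Two edge vectors: Loc-2→Loc-3 = (416, 63, -142.8), Loc-2→Loc-4 = (220, 157, -142.6).
Normal n = (Loc-2→Loc-3) × (Loc-2→Loc-4) = (13435.8, 27905.6, 51452).
So ∂z/∂E = −n_x/n_z = −0.26113 and ∂z/∂N = −n_y/n_z = −0.54236.
Intercept c from Loc-2: 2476.7 − 3.13 + 62.91 = 2536.48.
At (232, 210): z = −60.6 − 113.9 + 2536.48 = 2362.0 ft.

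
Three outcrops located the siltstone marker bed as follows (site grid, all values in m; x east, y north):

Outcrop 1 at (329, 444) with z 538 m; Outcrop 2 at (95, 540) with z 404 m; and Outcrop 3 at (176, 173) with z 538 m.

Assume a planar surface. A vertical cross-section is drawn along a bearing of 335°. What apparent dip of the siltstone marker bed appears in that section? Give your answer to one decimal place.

Let the plane be z = a·x + b·y + c.
Outcrop 2−Outcrop 1: −234a + 96b = −134;  Outcrop 3−Outcrop 1: −153a − 271b = 0.
Solving gives a = 0.46496, b = −0.26250.
Unit vector along 335° is (sin 335°, cos 335°) = (-0.4226, 0.9063).
Slope in that direction = a·(-0.4226) + b·(0.9063) = −0.43441.
Apparent dip = arctan|0.43441| = 23.5° (true dip is 28.1°, so apparent ≤ true as expected).

23.5°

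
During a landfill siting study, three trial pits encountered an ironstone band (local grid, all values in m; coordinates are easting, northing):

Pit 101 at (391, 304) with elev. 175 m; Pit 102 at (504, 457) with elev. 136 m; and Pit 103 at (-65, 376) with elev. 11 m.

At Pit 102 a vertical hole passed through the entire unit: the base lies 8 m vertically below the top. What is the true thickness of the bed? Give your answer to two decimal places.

Two edge vectors: Pit 101→Pit 102 = (113, 153, -39), Pit 101→Pit 103 = (-456, 72, -164).
Normal n = (Pit 101→Pit 102) × (Pit 101→Pit 103) = (-22284, 36316, 77904).
So ∂z/∂easting = −n_x/n_z = 0.28604 and ∂z/∂northing = −n_y/n_z = −0.46616.
|∇z| = √(a²+b²) = 0.54693, so dip δ = arctan(0.54693) = 28.68°.
True thickness = vertical thickness × cos δ = 8 × cos 28.68° = 7.02 m.

7.02 m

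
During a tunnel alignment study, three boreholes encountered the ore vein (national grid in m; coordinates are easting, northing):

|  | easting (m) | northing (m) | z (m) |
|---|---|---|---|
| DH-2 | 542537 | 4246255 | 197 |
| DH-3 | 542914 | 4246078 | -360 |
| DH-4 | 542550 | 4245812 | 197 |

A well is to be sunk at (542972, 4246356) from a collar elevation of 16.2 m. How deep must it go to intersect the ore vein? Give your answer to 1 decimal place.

475.3 m

Let the plane be z = a·easting + b·northing + c.
DH-3−DH-2: 377a − 177b = −557;  DH-4−DH-2: 13a − 443b = 0.
Solving gives a = −1.498093619, b = −0.043962115.
Then c = 197 − a·542537 − b·4246255 = 999642.57.
At (542972, 4246356): z_contact = −813422.89 − 186678.79 + 999642.57 = -459.11 m.
Depth below ground = 16.2 − (-459.11) = 475.3 m.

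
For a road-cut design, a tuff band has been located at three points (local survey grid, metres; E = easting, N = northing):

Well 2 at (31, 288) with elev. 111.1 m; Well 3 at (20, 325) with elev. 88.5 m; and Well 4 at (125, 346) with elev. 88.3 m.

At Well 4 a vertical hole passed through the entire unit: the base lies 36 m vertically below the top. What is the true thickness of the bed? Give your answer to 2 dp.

31.03 m

Let the plane be z = a·E + b·N + c.
Well 3−Well 2: −11a + 37b = −22.6;  Well 4−Well 2: 94a + 58b = −22.8.
Solving gives a = 0.11351, b = −0.57707.
|∇z| = √(a²+b²) = 0.58812, so dip δ = arctan(0.58812) = 30.46°.
True thickness = vertical thickness × cos δ = 36 × cos 30.46° = 31.03 m.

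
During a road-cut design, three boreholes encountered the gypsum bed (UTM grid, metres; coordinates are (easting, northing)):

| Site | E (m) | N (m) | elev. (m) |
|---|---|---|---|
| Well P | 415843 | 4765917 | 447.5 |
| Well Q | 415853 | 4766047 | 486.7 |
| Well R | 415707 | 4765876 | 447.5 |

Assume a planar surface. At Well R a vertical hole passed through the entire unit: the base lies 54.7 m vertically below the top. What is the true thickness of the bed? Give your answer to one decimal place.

Let the plane be z = a·E + b·N + c.
Well Q−Well P: 10a + 130b = 39.2;  Well R−Well P: −136a − 41b = 0.
Solving gives a = −0.09306, b = 0.30870.
|∇z| = √(a²+b²) = 0.32242, so dip δ = arctan(0.32242) = 17.87°.
True thickness = vertical thickness × cos δ = 54.7 × cos 17.87° = 52.1 m.

52.1 m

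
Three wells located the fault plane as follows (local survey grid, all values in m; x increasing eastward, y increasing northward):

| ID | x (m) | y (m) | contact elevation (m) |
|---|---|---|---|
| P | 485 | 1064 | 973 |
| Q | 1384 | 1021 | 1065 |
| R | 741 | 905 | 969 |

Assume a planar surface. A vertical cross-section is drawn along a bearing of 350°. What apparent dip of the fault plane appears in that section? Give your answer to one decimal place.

Two edge vectors: P→Q = (899, -43, 92), P→R = (256, -159, -4).
Normal n = (P→Q) × (P→R) = (14800, 27148, -131933).
So ∂z/∂x = −n_x/n_z = 0.11218 and ∂z/∂y = −n_y/n_z = 0.20577.
Unit vector along 350° is (sin 350°, cos 350°) = (-0.1736, 0.9848).
Slope in that direction = a·(-0.1736) + b·(0.9848) = 0.18317.
Apparent dip = arctan|0.18317| = 10.4° (true dip is 13.2°, so apparent ≤ true as expected).

10.4°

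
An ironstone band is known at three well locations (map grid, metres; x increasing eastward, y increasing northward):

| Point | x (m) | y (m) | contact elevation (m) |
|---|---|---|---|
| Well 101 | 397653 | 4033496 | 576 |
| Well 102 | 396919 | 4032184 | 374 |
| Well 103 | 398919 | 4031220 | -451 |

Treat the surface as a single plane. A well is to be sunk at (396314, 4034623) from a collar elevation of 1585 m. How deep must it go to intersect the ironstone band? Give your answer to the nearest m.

311 m

Let the plane be z = a·x + b·y + c.
Well 102−Well 101: −734a − 1312b = −202;  Well 103−Well 101: 1266a − 2276b = −1027.
Solving gives a = −0.26644207, b = 0.30302475.
Then c = 576 − a·397653 − b·4033496 = −1115721.65.
At (396314, 4034623): z_contact = −105594.7 + 1222590.6 − 1115721.65 = 1274.3 m.
Depth below ground = 1585 − 1274.3 = 311 m.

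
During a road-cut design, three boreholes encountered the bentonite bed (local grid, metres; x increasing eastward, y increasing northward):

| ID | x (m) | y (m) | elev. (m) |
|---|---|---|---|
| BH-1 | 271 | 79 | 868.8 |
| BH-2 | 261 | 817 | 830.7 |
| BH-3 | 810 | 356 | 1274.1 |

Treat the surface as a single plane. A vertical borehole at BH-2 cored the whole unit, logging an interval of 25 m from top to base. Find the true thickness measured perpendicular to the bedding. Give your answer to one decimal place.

Two edge vectors: BH-1→BH-2 = (-10, 738, -38.1), BH-1→BH-3 = (539, 277, 405.3).
Normal n = (BH-1→BH-2) × (BH-1→BH-3) = (309665.1, -16482.9, -400552).
So ∂z/∂x = −n_x/n_z = 0.77310 and ∂z/∂y = −n_y/n_z = −0.04115.
|∇z| = √(a²+b²) = 0.77419, so dip δ = arctan(0.77419) = 37.75°.
True thickness = vertical thickness × cos δ = 25 × cos 37.75° = 19.8 m.

19.8 m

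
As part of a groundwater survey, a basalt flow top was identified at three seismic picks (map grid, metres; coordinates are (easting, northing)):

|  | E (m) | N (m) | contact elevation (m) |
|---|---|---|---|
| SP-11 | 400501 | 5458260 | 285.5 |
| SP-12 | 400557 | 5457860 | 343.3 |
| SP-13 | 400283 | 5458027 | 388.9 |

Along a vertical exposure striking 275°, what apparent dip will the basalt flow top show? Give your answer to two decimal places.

Two edge vectors: SP-11→SP-12 = (56, -400, 57.8), SP-11→SP-13 = (-218, -233, 103.4).
Normal n = (SP-11→SP-12) × (SP-11→SP-13) = (-27892.6, -18390.8, -100248).
So ∂z/∂E = −n_x/n_z = −0.27824 and ∂z/∂N = −n_y/n_z = −0.18345.
Unit vector along 275° is (sin 275°, cos 275°) = (-0.9962, 0.0872).
Slope in that direction = a·(-0.9962) + b·(0.0872) = 0.26119.
Apparent dip = arctan|0.26119| = 14.64° (true dip is 18.4°, so apparent ≤ true as expected).

14.64°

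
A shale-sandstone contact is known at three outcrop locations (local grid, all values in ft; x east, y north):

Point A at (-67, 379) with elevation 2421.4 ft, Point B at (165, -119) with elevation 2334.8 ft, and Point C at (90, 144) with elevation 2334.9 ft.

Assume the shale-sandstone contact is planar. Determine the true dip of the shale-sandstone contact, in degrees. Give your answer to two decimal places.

44.96°

Two edge vectors: Point A→Point B = (232, -498, -86.6), Point A→Point C = (157, -235, -86.5).
Normal n = (Point A→Point B) × (Point A→Point C) = (22726, 6471.8, 23666).
So ∂z/∂x = −n_x/n_z = −0.96028 and ∂z/∂y = −n_y/n_z = −0.27346.
Gradient magnitude |∇z| = √(a² + b²) = √(0.92214 + 0.07478) = 0.99846.
True dip = arctan(0.99846) = 44.96°, dipping toward ENE (azimuth ≈ 074°).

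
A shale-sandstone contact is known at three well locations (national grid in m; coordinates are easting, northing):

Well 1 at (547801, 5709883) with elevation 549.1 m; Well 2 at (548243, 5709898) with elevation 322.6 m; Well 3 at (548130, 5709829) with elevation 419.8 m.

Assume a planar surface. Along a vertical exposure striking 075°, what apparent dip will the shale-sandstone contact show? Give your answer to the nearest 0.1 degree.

Two edge vectors: Well 1→Well 2 = (442, 15, -226.5), Well 1→Well 3 = (329, -54, -129.3).
Normal n = (Well 1→Well 2) × (Well 1→Well 3) = (-14170.5, -17367.9, -28803).
So ∂z/∂easting = −n_x/n_z = −0.49198 and ∂z/∂northing = −n_y/n_z = −0.60299.
Unit vector along 075° is (sin 75°, cos 75°) = (0.9659, 0.2588).
Slope in that direction = a·(0.9659) + b·(0.2588) = −0.63128.
Apparent dip = arctan|0.63128| = 32.3° (true dip is 37.9°, so apparent ≤ true as expected).

32.3°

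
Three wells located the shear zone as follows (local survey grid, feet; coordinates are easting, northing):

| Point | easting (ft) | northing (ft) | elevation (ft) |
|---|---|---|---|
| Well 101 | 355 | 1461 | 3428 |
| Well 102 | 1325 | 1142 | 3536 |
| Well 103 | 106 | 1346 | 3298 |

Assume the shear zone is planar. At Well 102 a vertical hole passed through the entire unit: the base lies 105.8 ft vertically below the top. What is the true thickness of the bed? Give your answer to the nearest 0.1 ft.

Two edge vectors: Well 101→Well 102 = (970, -319, 108), Well 101→Well 103 = (-249, -115, -130).
Normal n = (Well 101→Well 102) × (Well 101→Well 103) = (53890, 99208, -190981).
So ∂z/∂easting = −n_x/n_z = 0.28217 and ∂z/∂northing = −n_y/n_z = 0.51947.
|∇z| = √(a²+b²) = 0.59116, so dip δ = arctan(0.59116) = 30.59°.
True thickness = vertical thickness × cos δ = 105.8 × cos 30.59° = 91.1 ft.

91.1 ft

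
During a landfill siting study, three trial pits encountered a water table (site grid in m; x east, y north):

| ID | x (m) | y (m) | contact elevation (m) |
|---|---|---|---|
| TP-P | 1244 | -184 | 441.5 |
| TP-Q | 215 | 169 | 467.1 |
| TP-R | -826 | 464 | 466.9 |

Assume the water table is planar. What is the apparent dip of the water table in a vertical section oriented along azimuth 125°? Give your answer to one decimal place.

Let the plane be z = a·x + b·y + c.
TP-Q−TP-P: −1029a + 353b = 25.6;  TP-R−TP-P: −2070a + 648b = 25.4.
Solving gives a = 0.11926, b = 0.42015.
Unit vector along 125° is (sin 125°, cos 125°) = (0.8192, -0.5736).
Slope in that direction = a·(0.8192) + b·(-0.5736) = −0.14330.
Apparent dip = arctan|0.14330| = 8.2° (true dip is 23.6°, so apparent ≤ true as expected).

8.2°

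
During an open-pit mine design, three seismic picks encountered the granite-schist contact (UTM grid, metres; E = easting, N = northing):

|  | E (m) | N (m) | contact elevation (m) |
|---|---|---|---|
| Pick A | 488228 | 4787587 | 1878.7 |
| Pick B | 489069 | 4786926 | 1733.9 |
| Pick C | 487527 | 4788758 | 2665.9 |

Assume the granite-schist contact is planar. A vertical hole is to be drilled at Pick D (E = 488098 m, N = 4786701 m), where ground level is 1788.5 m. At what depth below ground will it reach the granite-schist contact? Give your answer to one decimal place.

949.7 m

Let the plane be z = a·E + b·N + c.
Pick B−Pick A: 841a − 661b = −144.8;  Pick C−Pick A: −701a + 1171b = 787.2.
Solving gives a = 0.672698054, b = 1.074945632.
Then c = 1878.7 − a·488228 − b·4787587 = −5472947.06.
At (488098, 4786701): z_contact = 328342.57 + 5145443.33 − 5472947.06 = 838.85 m.
Depth below ground = 1788.5 − 838.85 = 949.7 m.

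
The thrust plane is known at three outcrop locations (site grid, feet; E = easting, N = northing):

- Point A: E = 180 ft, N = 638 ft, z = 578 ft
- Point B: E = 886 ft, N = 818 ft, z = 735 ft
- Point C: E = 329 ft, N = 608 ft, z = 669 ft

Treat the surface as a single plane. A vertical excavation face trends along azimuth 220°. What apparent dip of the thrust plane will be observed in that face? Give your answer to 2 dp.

Two edge vectors: Point A→Point B = (706, 180, 157), Point A→Point C = (149, -30, 91).
Normal n = (Point A→Point B) × (Point A→Point C) = (21090, -40853, -48000).
So ∂z/∂E = −n_x/n_z = 0.43938 and ∂z/∂N = −n_y/n_z = −0.85110.
Unit vector along 220° is (sin 220°, cos 220°) = (-0.6428, -0.7660).
Slope in that direction = a·(-0.6428) + b·(-0.7660) = 0.36956.
Apparent dip = arctan|0.36956| = 20.28° (true dip is 43.8°, so apparent ≤ true as expected).

20.28°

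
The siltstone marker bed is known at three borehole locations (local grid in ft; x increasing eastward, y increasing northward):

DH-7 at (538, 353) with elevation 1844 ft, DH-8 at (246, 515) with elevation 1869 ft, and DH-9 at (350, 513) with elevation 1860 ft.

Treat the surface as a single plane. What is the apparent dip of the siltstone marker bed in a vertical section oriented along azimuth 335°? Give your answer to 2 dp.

2.01°

Let the plane be z = a·x + b·y + c.
DH-8−DH-7: −292a + 162b = 25;  DH-9−DH-7: −188a + 160b = 16.
Solving gives a = −0.08657, b = −0.00172.
Unit vector along 335° is (sin 335°, cos 335°) = (-0.4226, 0.9063).
Slope in that direction = a·(-0.4226) + b·(0.9063) = 0.03503.
Apparent dip = arctan|0.03503| = 2.01° (true dip is 4.9°, so apparent ≤ true as expected).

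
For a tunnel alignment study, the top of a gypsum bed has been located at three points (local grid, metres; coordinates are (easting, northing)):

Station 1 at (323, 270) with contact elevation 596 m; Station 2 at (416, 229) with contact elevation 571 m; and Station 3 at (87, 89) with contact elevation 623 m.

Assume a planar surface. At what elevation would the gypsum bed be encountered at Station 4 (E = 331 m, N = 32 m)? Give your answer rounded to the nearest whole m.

Let the plane be z = a·E + b·N + c.
Station 2−Station 1: 93a − 41b = −25;  Station 3−Station 1: −236a − 181b = 27.
Solving gives a = −0.21246, b = 0.12784.
Then c = 596 − a·323 − b·270 = 630.11.
At (331, 32): z = −70.3 + 4.1 + 630.11 = 563.9 m.

564 m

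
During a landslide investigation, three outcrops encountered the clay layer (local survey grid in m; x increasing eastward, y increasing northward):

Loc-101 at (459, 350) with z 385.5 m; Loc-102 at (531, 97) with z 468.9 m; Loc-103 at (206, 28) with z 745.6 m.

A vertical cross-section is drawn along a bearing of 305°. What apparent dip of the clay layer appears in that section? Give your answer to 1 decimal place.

Let the plane be z = a·x + b·y + c.
Loc-102−Loc-101: 72a − 253b = 83.4;  Loc-103−Loc-101: −253a − 322b = 360.1.
Solving gives a = −0.73688, b = −0.53935.
Unit vector along 305° is (sin 305°, cos 305°) = (-0.8192, 0.5736).
Slope in that direction = a·(-0.8192) + b·(0.5736) = 0.29426.
Apparent dip = arctan|0.29426| = 16.4° (true dip is 42.4°, so apparent ≤ true as expected).

16.4°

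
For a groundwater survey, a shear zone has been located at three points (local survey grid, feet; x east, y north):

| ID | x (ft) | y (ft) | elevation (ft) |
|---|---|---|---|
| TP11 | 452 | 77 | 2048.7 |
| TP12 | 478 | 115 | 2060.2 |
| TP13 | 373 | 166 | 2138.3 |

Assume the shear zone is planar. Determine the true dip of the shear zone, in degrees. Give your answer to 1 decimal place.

37.1°

Let the plane be z = a·x + b·y + c.
TP12−TP11: 26a + 38b = 11.5;  TP13−TP11: −79a + 89b = 89.6.
Solving gives a = −0.44795, b = 0.60912.
Gradient magnitude |∇z| = √(a² + b²) = √(0.20066 + 0.37103) = 0.75610.
True dip = arctan(0.75610) = 37.1°, dipping toward SE (azimuth ≈ 144°).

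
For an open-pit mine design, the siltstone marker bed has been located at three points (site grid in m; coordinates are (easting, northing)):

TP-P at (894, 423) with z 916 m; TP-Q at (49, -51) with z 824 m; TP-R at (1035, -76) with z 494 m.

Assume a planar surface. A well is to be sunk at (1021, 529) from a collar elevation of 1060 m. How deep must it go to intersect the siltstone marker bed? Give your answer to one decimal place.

Let the plane be z = a·E + b·N + c.
TP-Q−TP-P: −845a − 474b = −92;  TP-R−TP-P: 141a − 499b = −422.
Solving gives a = −0.315504, b = 0.756541.
Then c = 916 − a·894 − b·423 = 878.04.
At (1021, 529): z_contact = −322.13 + 400.21 + 878.04 = 956.12 m.
Depth below ground = 1060 − 956.12 = 103.9 m.

103.9 m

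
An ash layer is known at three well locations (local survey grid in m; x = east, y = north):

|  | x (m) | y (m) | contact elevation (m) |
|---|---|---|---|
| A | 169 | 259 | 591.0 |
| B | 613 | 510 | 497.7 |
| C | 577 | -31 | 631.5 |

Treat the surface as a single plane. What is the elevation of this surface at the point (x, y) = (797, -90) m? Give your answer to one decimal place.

629.7 m

Let the plane be z = a·x + b·y + c.
B−A: 444a + 251b = −93.3;  C−A: 408a − 290b = 40.5.
Solving gives a = −0.07307, b = −0.24246.
Then c = 591 − a·169 − b·259 = 666.15.
At (797, -90): z = −58.2 + 21.8 + 666.15 = 629.7 m.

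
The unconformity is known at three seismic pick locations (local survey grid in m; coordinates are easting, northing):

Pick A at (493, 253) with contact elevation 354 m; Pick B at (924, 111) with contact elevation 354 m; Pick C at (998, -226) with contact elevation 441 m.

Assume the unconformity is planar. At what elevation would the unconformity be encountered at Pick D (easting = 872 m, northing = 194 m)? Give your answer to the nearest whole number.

Let the plane be z = a·easting + b·northing + c.
Pick B−Pick A: 431a − 142b = 0;  Pick C−Pick A: 505a − 479b = 87.
Solving gives a = −0.09169, b = −0.27829.
Then c = 354 − a·493 − b·253 = 469.61.
At (872, 194): z = −80.0 − 54.0 + 469.61 = 335.7 m.

336 m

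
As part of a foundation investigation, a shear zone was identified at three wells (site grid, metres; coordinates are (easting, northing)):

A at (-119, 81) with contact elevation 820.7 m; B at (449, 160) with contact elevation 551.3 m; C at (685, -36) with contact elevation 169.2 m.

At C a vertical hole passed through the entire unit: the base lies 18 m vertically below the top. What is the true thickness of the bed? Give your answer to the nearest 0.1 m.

10.8 m

Two edge vectors: A→B = (568, 79, -269.4), A→C = (804, -117, -651.5).
Normal n = (A→B) × (A→C) = (-82988.3, 153454.4, -129972).
So ∂z/∂E = −n_x/n_z = −0.63851 and ∂z/∂N = −n_y/n_z = 1.18067.
|∇z| = √(a²+b²) = 1.34227, so dip δ = arctan(1.34227) = 53.31°.
True thickness = vertical thickness × cos δ = 18 × cos 53.31° = 10.8 m.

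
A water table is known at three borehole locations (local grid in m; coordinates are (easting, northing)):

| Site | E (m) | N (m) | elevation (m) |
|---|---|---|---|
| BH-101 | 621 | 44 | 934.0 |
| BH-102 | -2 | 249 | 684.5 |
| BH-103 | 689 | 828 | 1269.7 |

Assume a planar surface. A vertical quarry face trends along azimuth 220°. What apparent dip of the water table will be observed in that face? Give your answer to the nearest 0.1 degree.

32.3°

Let the plane be z = a·E + b·N + c.
BH-102−BH-101: −623a + 205b = −249.5;  BH-103−BH-101: 68a + 784b = 335.7.
Solving gives a = 0.52636, b = 0.38254.
Unit vector along 220° is (sin 220°, cos 220°) = (-0.6428, -0.7660).
Slope in that direction = a·(-0.6428) + b·(-0.7660) = −0.63137.
Apparent dip = arctan|0.63137| = 32.3° (true dip is 33.1°, so apparent ≤ true as expected).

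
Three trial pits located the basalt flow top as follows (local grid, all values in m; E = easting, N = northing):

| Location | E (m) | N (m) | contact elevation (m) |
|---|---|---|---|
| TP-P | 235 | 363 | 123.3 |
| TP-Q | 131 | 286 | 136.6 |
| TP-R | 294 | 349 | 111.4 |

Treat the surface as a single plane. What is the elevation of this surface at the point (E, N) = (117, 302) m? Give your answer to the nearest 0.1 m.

Two edge vectors: TP-P→TP-Q = (-104, -77, 13.3), TP-P→TP-R = (59, -14, -11.9).
Normal n = (TP-P→TP-Q) × (TP-P→TP-R) = (1102.5, -452.9, 5999).
So ∂z/∂E = −n_x/n_z = −0.18378 and ∂z/∂N = −n_y/n_z = 0.07550.
Intercept c from TP-P: 123.3 + 43.19 − 27.41 = 139.08.
At (117, 302): z = −21.5 + 22.8 + 139.08 = 140.4 m.

140.4 m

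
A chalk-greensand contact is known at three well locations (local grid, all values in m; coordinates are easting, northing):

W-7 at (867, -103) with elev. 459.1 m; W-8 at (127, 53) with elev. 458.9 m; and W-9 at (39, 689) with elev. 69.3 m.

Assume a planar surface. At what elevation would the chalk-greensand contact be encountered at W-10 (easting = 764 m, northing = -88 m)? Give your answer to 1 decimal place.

Two edge vectors: W-7→W-8 = (-740, 156, -0.2), W-7→W-9 = (-828, 792, -389.8).
Normal n = (W-7→W-8) × (W-7→W-9) = (-60650.4, -288286.4, -456912).
So ∂z/∂easting = −n_x/n_z = −0.13274 and ∂z/∂northing = −n_y/n_z = −0.63095.
Intercept c from W-7: 459.1 + 115.09 − 64.99 = 509.20.
At (764, -88): z = −101.4 + 55.5 + 509.20 = 463.3 m.

463.3 m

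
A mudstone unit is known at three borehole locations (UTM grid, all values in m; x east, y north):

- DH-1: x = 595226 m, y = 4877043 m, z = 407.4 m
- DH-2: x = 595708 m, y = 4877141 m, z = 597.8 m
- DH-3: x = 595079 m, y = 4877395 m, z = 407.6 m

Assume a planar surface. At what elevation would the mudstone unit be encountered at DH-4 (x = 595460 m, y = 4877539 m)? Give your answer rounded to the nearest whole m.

568 m

Let the plane be z = a·x + b·y + c.
DH-2−DH-1: 482a + 98b = 190.4;  DH-3−DH-1: −147a + 352b = 0.2.
Solving gives a = 0.36399848, b = 0.15257891.
Then c = 407.4 − a·595226 − b·4877043 = −960387.86.
At (595460, 4877539): z = 216746.5 + 744209.6 − 960387.86 = 568.3 m.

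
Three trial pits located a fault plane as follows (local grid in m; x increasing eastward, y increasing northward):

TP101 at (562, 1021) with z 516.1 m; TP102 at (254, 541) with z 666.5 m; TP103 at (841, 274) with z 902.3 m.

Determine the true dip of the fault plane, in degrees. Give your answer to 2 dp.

Two edge vectors: TP101→TP102 = (-308, -480, 150.4), TP101→TP103 = (279, -747, 386.2).
Normal n = (TP101→TP102) × (TP101→TP103) = (-73027.2, 160911.2, 363996).
So ∂z/∂x = −n_x/n_z = 0.20063 and ∂z/∂y = −n_y/n_z = −0.44207.
Gradient magnitude |∇z| = √(a² + b²) = √(0.04025 + 0.19542) = 0.48546.
True dip = arctan(0.48546) = 25.89°, dipping toward NNW (azimuth ≈ 336°).

25.89°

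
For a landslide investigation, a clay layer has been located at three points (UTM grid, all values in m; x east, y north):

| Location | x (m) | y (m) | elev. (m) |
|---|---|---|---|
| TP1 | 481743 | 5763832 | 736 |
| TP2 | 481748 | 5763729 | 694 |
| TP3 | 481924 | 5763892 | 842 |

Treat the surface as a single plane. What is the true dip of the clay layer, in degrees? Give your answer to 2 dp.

Let the plane be z = a·x + b·y + c.
TP2−TP1: 5a − 103b = −42;  TP3−TP1: 181a + 60b = 106.
Solving gives a = 0.44333, b = 0.42929.
Gradient magnitude |∇z| = √(a² + b²) = √(0.19654 + 0.18429) = 0.61711.
True dip = arctan(0.61711) = 31.68°, dipping toward SW (azimuth ≈ 226°).

31.68°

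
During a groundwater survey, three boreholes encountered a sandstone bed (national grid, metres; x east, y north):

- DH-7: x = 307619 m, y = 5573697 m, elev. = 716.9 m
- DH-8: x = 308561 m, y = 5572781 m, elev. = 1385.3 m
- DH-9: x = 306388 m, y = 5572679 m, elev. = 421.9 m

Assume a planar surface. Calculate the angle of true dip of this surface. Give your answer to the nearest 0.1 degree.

Let the plane be z = a·x + b·y + c.
DH-8−DH-7: 942a − 916b = 668.4;  DH-9−DH-7: −1231a − 1018b = −295.
Solving gives a = 0.45561, b = −0.26115.
Gradient magnitude |∇z| = √(a² + b²) = √(0.20758 + 0.06820) = 0.52515.
True dip = arctan(0.52515) = 27.7°, dipping toward WNW (azimuth ≈ 300°).

27.7°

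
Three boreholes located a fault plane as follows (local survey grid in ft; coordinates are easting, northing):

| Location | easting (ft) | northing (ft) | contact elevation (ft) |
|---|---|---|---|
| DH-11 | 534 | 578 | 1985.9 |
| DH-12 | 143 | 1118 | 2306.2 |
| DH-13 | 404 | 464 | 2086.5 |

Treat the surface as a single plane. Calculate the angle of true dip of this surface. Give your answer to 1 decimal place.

Two edge vectors: DH-11→DH-12 = (-391, 540, 320.3), DH-11→DH-13 = (-130, -114, 100.6).
Normal n = (DH-11→DH-12) × (DH-11→DH-13) = (90838.2, -2304.4, 114774).
So ∂z/∂easting = −n_x/n_z = −0.79145 and ∂z/∂northing = −n_y/n_z = 0.02008.
Gradient magnitude |∇z| = √(a² + b²) = √(0.62640 + 0.00040) = 0.79171.
True dip = arctan(0.79171) = 38.4°, dipping toward E (azimuth ≈ 091°).

38.4°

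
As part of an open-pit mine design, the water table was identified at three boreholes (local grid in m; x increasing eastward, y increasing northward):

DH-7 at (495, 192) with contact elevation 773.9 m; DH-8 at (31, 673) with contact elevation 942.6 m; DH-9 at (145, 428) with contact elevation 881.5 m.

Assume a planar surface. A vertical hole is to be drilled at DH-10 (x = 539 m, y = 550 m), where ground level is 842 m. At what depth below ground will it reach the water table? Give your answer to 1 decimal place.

21.6 m

Let the plane be z = a·x + b·y + c.
DH-8−DH-7: −464a + 481b = 168.7;  DH-9−DH-7: −350a + 236b = 107.6.
Solving gives a = −0.20294, b = 0.15496.
Then c = 773.9 − a·495 − b·192 = 844.61.
At (539, 550): z_contact = −109.39 + 85.23 + 844.61 = 820.45 m.
Depth below ground = 842 − 820.45 = 21.6 m.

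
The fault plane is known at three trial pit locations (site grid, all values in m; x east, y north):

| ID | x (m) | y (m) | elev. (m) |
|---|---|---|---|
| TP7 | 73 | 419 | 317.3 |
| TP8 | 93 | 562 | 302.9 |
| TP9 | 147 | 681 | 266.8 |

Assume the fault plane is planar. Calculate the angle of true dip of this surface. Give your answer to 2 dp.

Let the plane be z = a·x + b·y + c.
TP8−TP7: 20a + 143b = −14.4;  TP9−TP7: 74a + 262b = −50.5.
Solving gives a = −0.64558, b = −0.01041.
Gradient magnitude |∇z| = √(a² + b²) = √(0.41678 + 0.00011) = 0.64567.
True dip = arctan(0.64567) = 32.85°, dipping toward E (azimuth ≈ 089°).

32.85°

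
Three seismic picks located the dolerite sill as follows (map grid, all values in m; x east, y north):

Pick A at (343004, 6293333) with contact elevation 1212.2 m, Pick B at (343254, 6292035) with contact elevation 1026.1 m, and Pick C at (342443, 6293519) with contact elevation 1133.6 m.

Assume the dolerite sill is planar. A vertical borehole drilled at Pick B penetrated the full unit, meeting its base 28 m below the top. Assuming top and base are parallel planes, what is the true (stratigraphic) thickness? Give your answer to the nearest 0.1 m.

Let the plane be z = a·x + b·y + c.
Pick B−Pick A: 250a − 1298b = −186.1;  Pick C−Pick A: −561a + 186b = −78.6.
Solving gives a = 0.20044, b = 0.18198.
|∇z| = √(a²+b²) = 0.27073, so dip δ = arctan(0.27073) = 15.15°.
True thickness = vertical thickness × cos δ = 28 × cos 15.15° = 27.0 m.

27.0 m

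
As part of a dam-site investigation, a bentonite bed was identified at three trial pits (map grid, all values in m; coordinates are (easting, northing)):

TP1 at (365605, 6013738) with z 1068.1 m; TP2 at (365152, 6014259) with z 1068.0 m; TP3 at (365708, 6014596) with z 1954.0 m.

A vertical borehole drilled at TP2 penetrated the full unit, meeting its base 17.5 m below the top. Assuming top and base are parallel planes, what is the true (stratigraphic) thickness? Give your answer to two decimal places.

10.25 m

Let the plane be z = a·E + b·N + c.
TP2−TP1: −453a + 521b = −0.1;  TP3−TP1: 103a + 858b = 885.9.
Solving gives a = 1.04364, b = 0.90723.
|∇z| = √(a²+b²) = 1.38284, so dip δ = arctan(1.38284) = 54.13°.
True thickness = vertical thickness × cos δ = 17.5 × cos 54.13° = 10.25 m.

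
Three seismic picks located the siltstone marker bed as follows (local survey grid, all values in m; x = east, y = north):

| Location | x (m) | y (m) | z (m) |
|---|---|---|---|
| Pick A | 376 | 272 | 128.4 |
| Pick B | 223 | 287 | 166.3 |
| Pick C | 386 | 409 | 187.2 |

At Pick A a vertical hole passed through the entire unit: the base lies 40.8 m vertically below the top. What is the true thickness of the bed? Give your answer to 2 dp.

Let the plane be z = a·x + b·y + c.
Pick B−Pick A: −153a + 15b = 37.9;  Pick C−Pick A: 10a + 137b = 58.8.
Solving gives a = −0.20417, b = 0.44410.
|∇z| = √(a²+b²) = 0.48879, so dip δ = arctan(0.48879) = 26.05°.
True thickness = vertical thickness × cos δ = 40.8 × cos 26.05° = 36.66 m.

36.66 m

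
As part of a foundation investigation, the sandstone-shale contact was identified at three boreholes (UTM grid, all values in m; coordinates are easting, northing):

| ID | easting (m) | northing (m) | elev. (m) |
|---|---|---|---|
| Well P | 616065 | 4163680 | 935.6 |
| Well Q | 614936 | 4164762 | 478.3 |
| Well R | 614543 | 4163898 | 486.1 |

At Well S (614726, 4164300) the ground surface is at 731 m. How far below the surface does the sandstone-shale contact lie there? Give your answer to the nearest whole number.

Let the plane be z = a·easting + b·northing + c.
Well Q−Well P: −1129a + 1082b = −457.3;  Well R−Well P: −1522a + 218b = −449.5.
Solving gives a = 0.27605666, b = −0.13459522.
Then c = 935.6 − a·616065 − b·4163680 = 391278.17.
At (614726, 4164300): z_contact = 169699.2 − 560494.9 + 391278.17 = 482.5 m.
Depth below ground = 731 − 482.5 = 248 m.

248 m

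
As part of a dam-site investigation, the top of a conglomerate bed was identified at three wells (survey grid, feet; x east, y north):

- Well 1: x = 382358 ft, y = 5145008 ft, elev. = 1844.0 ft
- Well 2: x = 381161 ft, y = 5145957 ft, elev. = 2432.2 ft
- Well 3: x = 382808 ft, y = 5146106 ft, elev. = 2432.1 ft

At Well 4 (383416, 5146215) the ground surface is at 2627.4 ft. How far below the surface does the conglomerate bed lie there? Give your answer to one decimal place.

Let the plane be z = a·x + b·y + c.
Well 2−Well 1: −1197a + 949b = 588.2;  Well 3−Well 1: 450a + 1098b = 588.1.
Solving gives a = −0.050384126, b = 0.556259432.
Then c = 1844 − a·382358 − b·5145008 = −2840850.46.
At (383416, 5146215): z_contact = −19318.08 + 2862630.63 − 2840850.46 = 2462.10 ft.
Depth below ground = 2627.4 − 2462.10 = 165.3 ft.

165.3 ft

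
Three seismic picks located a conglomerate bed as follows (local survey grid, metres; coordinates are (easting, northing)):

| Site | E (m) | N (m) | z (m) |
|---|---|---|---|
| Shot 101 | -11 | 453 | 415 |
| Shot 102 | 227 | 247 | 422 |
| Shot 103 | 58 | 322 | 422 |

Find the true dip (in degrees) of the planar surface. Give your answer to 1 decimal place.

4.4°

Let the plane be z = a·E + b·N + c.
Shot 102−Shot 101: 238a − 206b = 7;  Shot 103−Shot 101: 69a − 131b = 7.
Solving gives a = −0.03095, b = −0.06974.
Gradient magnitude |∇z| = √(a² + b²) = √(0.00096 + 0.00486) = 0.07629.
True dip = arctan(0.07629) = 4.4°, dipping toward NNE (azimuth ≈ 024°).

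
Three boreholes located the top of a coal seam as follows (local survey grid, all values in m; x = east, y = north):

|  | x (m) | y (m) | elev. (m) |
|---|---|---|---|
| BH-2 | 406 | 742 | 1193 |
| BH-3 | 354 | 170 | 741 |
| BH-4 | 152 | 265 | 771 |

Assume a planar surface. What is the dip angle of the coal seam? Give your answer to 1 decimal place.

38.7°

Two edge vectors: BH-2→BH-3 = (-52, -572, -452), BH-2→BH-4 = (-254, -477, -422).
Normal n = (BH-2→BH-3) × (BH-2→BH-4) = (25780, 92864, -120484).
So ∂z/∂x = −n_x/n_z = 0.21397 and ∂z/∂y = −n_y/n_z = 0.77076.
Gradient magnitude |∇z| = √(a² + b²) = √(0.04578 + 0.59407) = 0.79991.
True dip = arctan(0.79991) = 38.7°, dipping toward SSW (azimuth ≈ 196°).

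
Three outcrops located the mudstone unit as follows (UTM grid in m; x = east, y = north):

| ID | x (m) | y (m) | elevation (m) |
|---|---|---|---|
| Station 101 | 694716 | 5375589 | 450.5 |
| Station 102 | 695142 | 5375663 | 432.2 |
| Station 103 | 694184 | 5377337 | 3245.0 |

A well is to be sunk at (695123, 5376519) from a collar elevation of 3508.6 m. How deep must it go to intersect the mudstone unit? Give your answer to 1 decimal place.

Two edge vectors: Station 101→Station 102 = (426, 74, -18.3), Station 101→Station 103 = (-532, 1748, 2794.5).
Normal n = (Station 101→Station 102) × (Station 101→Station 103) = (238781.4, -1180721.4, 784016).
So ∂z/∂x = −n_x/n_z = −0.304561897 and ∂z/∂y = −n_y/n_z = 1.505991459.
Intercept c from Station 101: 450.5 + 211584.02 − 8095591.12 = −7883556.60.
At (695123, 5376519): z_contact = −211707.98 + 8096991.70 − 7883556.60 = 1727.12 m.
Depth below ground = 3508.6 − 1727.12 = 1781.5 m.

1781.5 m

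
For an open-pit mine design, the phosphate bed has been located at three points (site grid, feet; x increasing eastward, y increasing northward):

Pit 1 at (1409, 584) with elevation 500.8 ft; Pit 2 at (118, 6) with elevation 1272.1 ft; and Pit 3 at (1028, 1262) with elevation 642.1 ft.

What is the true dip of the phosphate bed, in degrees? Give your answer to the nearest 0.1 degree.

29.3°

Two edge vectors: Pit 1→Pit 2 = (-1291, -578, 771.3), Pit 1→Pit 3 = (-381, 678, 141.3).
Normal n = (Pit 1→Pit 2) × (Pit 1→Pit 3) = (-604612.8, -111447, -1095516).
So ∂z/∂x = −n_x/n_z = −0.55190 and ∂z/∂y = −n_y/n_z = −0.10173.
Gradient magnitude |∇z| = √(a² + b²) = √(0.30459 + 0.01035) = 0.56120.
True dip = arctan(0.56120) = 29.3°, dipping toward E (azimuth ≈ 080°).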